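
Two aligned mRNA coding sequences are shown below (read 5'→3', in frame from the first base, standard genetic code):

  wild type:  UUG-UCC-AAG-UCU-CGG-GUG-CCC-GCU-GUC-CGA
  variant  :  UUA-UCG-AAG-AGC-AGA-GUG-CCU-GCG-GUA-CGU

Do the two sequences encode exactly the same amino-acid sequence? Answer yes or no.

yes

Codon 1: UUG Leu / UUA Leu — synonymous.
Codon 2: UCC Ser / UCG Ser — synonymous.
Codon 3: AAG Lys / AAG Lys — identical.
Codon 4: UCU Ser / AGC Ser — synonymous.
Codon 5: CGG Arg / AGA Arg — synonymous.
Codon 6: GUG Val / GUG Val — identical.
Codon 7: CCC Pro / CCU Pro — synonymous.
Codon 8: GCU Ala / GCG Ala — synonymous.
Codon 9: GUC Val / GUA Val — synonymous.
Codon 10: CGA Arg / CGU Arg — synonymous.
Nonsynonymous differences: 0 → same protein.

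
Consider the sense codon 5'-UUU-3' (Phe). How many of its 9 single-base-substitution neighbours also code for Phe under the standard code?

Position 1: none → 0 synonymous.
Position 2: none → 0 synonymous.
Position 3: UUC → 1 synonymous.
Total: 0 + 0 + 1 = 1.

1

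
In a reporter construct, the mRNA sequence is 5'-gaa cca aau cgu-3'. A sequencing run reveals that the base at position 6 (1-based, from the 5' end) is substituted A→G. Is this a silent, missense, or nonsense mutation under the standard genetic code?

Position 6 falls in codon 2: CCA → Pro.
After the substitution the codon is CCG → Pro.
Both encode Pro, so the change is synonymous.

silent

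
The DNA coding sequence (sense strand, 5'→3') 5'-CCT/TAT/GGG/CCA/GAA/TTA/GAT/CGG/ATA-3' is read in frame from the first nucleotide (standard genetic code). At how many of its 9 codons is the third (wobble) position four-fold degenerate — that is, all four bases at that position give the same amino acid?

4

Codon 1 CCT (Pro): third position 4-fold.
Codon 2 TAT (Tyr): third position 2-fold.
Codon 3 GGG (Gly): third position 4-fold.
Codon 4 CCA (Pro): third position 4-fold.
Codon 5 GAA (Glu): third position 2-fold.
Codon 6 TTA (Leu): third position 2-fold.
Codon 7 GAT (Asp): third position 2-fold.
Codon 8 CGG (Arg): third position 4-fold.
Codon 9 ATA (Ile): third position 3-fold.
Four-fold degenerate third positions: 4.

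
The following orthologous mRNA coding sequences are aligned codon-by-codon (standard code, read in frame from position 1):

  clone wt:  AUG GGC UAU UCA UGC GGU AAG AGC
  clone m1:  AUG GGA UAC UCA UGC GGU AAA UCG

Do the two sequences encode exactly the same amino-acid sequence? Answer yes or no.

yes

Codon 1: AUG Met / AUG Met — identical.
Codon 2: GGC Gly / GGA Gly — synonymous.
Codon 3: UAU Tyr / UAC Tyr — synonymous.
Codon 4: UCA Ser / UCA Ser — identical.
Codon 5: UGC Cys / UGC Cys — identical.
Codon 6: GGU Gly / GGU Gly — identical.
Codon 7: AAG Lys / AAA Lys — synonymous.
Codon 8: AGC Ser / UCG Ser — synonymous.
Nonsynonymous differences: 0 → same protein.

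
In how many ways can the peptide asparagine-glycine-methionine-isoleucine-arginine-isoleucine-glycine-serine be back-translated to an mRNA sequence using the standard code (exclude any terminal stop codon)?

Asn: 2 codons.
Gly: 4 codons.
Met: 1 codon.
Ile: 3 codons.
Arg: 6 codons.
Ile: 3 codons.
Gly: 4 codons.
Ser: 6 codons.
2 × 4 × 1 × 3 × 6 × 3 × 4 × 6 = 10368.

10368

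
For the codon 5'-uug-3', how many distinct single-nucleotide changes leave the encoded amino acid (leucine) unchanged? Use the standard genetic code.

2

Position 1: CUG → 1 synonymous.
Position 2: none → 0 synonymous.
Position 3: UUA → 1 synonymous.
Total: 1 + 0 + 1 = 2.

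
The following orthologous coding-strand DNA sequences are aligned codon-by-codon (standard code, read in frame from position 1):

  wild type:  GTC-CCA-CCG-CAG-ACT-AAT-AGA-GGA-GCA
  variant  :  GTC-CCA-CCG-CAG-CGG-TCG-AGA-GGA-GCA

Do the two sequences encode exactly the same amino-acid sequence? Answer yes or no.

no

Codon 1: GTC Val / GTC Val — identical.
Codon 2: CCA Pro / CCA Pro — identical.
Codon 3: CCG Pro / CCG Pro — identical.
Codon 4: CAG Gln / CAG Gln — identical.
Codon 5: ACT Thr / CGG Arg — nonsynonymous.
Codon 6: AAT Asn / TCG Ser — nonsynonymous.
Codon 7: AGA Arg / AGA Arg — identical.
Codon 8: GGA Gly / GGA Gly — identical.
Codon 9: GCA Ala / GCA Ala — identical.
Nonsynonymous differences: 2 → different protein.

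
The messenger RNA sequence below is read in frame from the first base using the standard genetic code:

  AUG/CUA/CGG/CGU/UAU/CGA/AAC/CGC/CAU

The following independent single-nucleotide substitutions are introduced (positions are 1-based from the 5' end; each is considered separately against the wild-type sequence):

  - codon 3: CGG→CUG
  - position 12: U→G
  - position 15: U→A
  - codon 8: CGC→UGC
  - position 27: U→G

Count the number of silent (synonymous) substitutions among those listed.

Codon 3: CGG (Arg) → CUG (Leu) — missense.
Codon 4: CGU (Arg) → CGG (Arg) — synonymous.
Codon 5: UAU (Tyr) → UAA (Stop) — nonsense.
Codon 8: CGC (Arg) → UGC (Cys) — missense.
Codon 9: CAU (His) → CAG (Gln) — missense.
Synonymous: 1 of 5.

1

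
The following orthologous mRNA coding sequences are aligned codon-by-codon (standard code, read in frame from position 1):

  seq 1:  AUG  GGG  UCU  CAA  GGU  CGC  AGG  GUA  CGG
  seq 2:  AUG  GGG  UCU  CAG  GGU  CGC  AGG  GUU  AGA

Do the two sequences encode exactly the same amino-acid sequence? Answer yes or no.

Codon 1: AUG Met / AUG Met — identical.
Codon 2: GGG Gly / GGG Gly — identical.
Codon 3: UCU Ser / UCU Ser — identical.
Codon 4: CAA Gln / CAG Gln — synonymous.
Codon 5: GGU Gly / GGU Gly — identical.
Codon 6: CGC Arg / CGC Arg — identical.
Codon 7: AGG Arg / AGG Arg — identical.
Codon 8: GUA Val / GUU Val — synonymous.
Codon 9: CGG Arg / AGA Arg — synonymous.
Nonsynonymous differences: 0 → same protein.

yes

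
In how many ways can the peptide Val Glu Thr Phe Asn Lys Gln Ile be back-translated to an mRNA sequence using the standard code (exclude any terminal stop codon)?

Val: 4 codons.
Glu: 2 codons.
Thr: 4 codons.
Phe: 2 codons.
Asn: 2 codons.
Lys: 2 codons.
Gln: 2 codons.
Ile: 3 codons.
4 × 2 × 4 × 2 × 2 × 2 × 2 × 3 = 1536.

1536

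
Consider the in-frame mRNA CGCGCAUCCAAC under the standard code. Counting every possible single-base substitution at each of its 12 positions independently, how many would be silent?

10

Codon 1 (CGC, Arg): 3 synonymous substitutions.
Codon 2 (GCA, Ala): 3 synonymous substitutions.
Codon 3 (UCC, Ser): 3 synonymous substitutions.
Codon 4 (AAC, Asn): 1 synonymous substitution.
Total: 3 + 3 + 3 + 1 = 10.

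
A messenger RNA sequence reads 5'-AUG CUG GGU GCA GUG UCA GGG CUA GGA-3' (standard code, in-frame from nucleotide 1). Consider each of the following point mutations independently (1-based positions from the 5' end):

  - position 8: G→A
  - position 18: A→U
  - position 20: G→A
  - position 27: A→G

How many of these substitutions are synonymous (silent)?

2

Codon 3: GGU (Gly) → GAU (Asp) — missense.
Codon 6: UCA (Ser) → UCU (Ser) — synonymous.
Codon 7: GGG (Gly) → GAG (Glu) — missense.
Codon 9: GGA (Gly) → GGG (Gly) — synonymous.
Synonymous: 2 of 4.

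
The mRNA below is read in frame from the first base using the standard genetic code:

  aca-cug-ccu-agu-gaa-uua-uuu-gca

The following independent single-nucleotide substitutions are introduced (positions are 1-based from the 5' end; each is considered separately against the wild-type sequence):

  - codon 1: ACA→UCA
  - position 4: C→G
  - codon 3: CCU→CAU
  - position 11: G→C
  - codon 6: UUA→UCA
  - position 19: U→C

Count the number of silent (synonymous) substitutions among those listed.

0

Codon 1: ACA (Thr) → UCA (Ser) — missense.
Codon 2: CUG (Leu) → GUG (Val) — missense.
Codon 3: CCU (Pro) → CAU (His) — missense.
Codon 4: AGU (Ser) → ACU (Thr) — missense.
Codon 6: UUA (Leu) → UCA (Ser) — missense.
Codon 7: UUU (Phe) → CUU (Leu) — missense.
Synonymous: 0 of 6.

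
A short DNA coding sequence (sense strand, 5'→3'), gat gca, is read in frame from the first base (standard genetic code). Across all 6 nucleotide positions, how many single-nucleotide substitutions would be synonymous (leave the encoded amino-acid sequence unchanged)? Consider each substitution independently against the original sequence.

Codon 1 (GAT, Asp): 1 synonymous substitution.
Codon 2 (GCA, Ala): 3 synonymous substitutions.
Total: 1 + 3 = 4.

4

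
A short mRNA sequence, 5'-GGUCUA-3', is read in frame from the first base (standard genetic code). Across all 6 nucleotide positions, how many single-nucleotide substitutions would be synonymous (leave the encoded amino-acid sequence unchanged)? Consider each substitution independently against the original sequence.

7

Codon 1 (GGU, Gly): 3 synonymous substitutions.
Codon 2 (CUA, Leu): 4 synonymous substitutions.
Total: 3 + 4 = 7.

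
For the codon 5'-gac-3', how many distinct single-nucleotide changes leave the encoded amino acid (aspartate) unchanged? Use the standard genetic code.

1

Position 1: none → 0 synonymous.
Position 2: none → 0 synonymous.
Position 3: GAU → 1 synonymous.
Total: 0 + 0 + 1 = 1.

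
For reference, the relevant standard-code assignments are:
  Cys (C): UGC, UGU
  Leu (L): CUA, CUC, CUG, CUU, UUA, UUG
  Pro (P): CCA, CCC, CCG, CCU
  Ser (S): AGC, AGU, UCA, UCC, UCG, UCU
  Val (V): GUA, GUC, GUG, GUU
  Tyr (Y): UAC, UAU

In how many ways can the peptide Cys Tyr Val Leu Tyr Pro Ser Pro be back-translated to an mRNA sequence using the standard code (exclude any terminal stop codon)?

Cys: 2 codons.
Tyr: 2 codons.
Val: 4 codons.
Leu: 6 codons.
Tyr: 2 codons.
Pro: 4 codons.
Ser: 6 codons.
Pro: 4 codons.
2 × 2 × 4 × 6 × 2 × 4 × 6 × 4 = 18432.

18432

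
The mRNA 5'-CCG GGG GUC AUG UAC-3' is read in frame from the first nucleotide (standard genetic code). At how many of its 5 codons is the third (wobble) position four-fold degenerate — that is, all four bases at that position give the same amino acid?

Codon 1 CCG (Pro): third position 4-fold.
Codon 2 GGG (Gly): third position 4-fold.
Codon 3 GUC (Val): third position 4-fold.
Codon 4 AUG (Met): third position 1-fold.
Codon 5 UAC (Tyr): third position 2-fold.
Four-fold degenerate third positions: 3.

3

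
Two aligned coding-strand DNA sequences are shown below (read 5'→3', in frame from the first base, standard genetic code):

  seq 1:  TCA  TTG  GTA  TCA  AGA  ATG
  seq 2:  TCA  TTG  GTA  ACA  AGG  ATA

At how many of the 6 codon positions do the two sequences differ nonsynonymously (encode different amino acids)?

2

Codon 1: TCA Ser / TCA Ser — identical.
Codon 2: TTG Leu / TTG Leu — identical.
Codon 3: GTA Val / GTA Val — identical.
Codon 4: TCA Ser / ACA Thr — nonsynonymous.
Codon 5: AGA Arg / AGG Arg — synonymous.
Codon 6: ATG Met / ATA Ile — nonsynonymous.
Nonsynonymous differences: 2.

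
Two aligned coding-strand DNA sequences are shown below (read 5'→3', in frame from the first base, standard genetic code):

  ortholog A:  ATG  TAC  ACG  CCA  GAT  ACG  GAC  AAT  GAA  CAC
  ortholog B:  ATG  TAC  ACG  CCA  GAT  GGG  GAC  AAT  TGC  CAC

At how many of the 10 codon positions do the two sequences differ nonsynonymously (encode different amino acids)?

Codon 1: ATG Met / ATG Met — identical.
Codon 2: TAC Tyr / TAC Tyr — identical.
Codon 3: ACG Thr / ACG Thr — identical.
Codon 4: CCA Pro / CCA Pro — identical.
Codon 5: GAT Asp / GAT Asp — identical.
Codon 6: ACG Thr / GGG Gly — nonsynonymous.
Codon 7: GAC Asp / GAC Asp — identical.
Codon 8: AAT Asn / AAT Asn — identical.
Codon 9: GAA Glu / TGC Cys — nonsynonymous.
Codon 10: CAC His / CAC His — identical.
Nonsynonymous differences: 2.

2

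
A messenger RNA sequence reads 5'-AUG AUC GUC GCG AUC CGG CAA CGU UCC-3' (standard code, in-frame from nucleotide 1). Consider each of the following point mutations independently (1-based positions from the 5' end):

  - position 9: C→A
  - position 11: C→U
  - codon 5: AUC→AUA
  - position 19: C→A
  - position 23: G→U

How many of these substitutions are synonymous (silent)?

Codon 3: GUC (Val) → GUA (Val) — synonymous.
Codon 4: GCG (Ala) → GUG (Val) — missense.
Codon 5: AUC (Ile) → AUA (Ile) — synonymous.
Codon 7: CAA (Gln) → AAA (Lys) — missense.
Codon 8: CGU (Arg) → CUU (Leu) — missense.
Synonymous: 2 of 5.

2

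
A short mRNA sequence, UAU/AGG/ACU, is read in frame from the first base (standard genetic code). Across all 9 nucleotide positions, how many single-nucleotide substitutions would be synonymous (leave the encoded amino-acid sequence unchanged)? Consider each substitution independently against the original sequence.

6

Codon 1 (UAU, Tyr): 1 synonymous substitution.
Codon 2 (AGG, Arg): 2 synonymous substitutions.
Codon 3 (ACU, Thr): 3 synonymous substitutions.
Total: 1 + 2 + 3 = 6.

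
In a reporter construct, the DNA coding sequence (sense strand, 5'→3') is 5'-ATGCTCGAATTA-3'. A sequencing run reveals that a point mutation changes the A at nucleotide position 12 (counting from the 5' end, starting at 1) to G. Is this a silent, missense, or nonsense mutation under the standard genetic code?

silent

Position 12 falls in codon 4: TTA → Leu.
After the substitution the codon is TTG → Leu.
Both encode Leu, so the change is synonymous.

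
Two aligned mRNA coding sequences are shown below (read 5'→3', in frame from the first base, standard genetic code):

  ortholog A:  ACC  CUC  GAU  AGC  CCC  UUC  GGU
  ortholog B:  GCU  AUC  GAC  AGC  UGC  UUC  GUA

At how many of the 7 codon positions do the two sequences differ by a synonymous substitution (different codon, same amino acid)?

Codon 1: ACC Thr / GCU Ala — nonsynonymous.
Codon 2: CUC Leu / AUC Ile — nonsynonymous.
Codon 3: GAU Asp / GAC Asp — synonymous.
Codon 4: AGC Ser / AGC Ser — identical.
Codon 5: CCC Pro / UGC Cys — nonsynonymous.
Codon 6: UUC Phe / UUC Phe — identical.
Codon 7: GGU Gly / GUA Val — nonsynonymous.
Synonymous differences: 1.

1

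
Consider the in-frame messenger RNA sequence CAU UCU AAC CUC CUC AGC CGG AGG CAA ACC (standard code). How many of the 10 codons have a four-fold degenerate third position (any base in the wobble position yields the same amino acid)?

5

Codon 1 CAU (His): third position 2-fold.
Codon 2 UCU (Ser): third position 4-fold.
Codon 3 AAC (Asn): third position 2-fold.
Codon 4 CUC (Leu): third position 4-fold.
Codon 5 CUC (Leu): third position 4-fold.
Codon 6 AGC (Ser): third position 2-fold.
Codon 7 CGG (Arg): third position 4-fold.
Codon 8 AGG (Arg): third position 2-fold.
Codon 9 CAA (Gln): third position 2-fold.
Codon 10 ACC (Thr): third position 4-fold.
Four-fold degenerate third positions: 5.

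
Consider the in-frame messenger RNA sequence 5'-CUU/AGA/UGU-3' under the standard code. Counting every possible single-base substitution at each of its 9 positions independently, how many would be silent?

Codon 1 (CUU, Leu): 3 synonymous substitutions.
Codon 2 (AGA, Arg): 2 synonymous substitutions.
Codon 3 (UGU, Cys): 1 synonymous substitution.
Total: 3 + 2 + 1 = 6.

6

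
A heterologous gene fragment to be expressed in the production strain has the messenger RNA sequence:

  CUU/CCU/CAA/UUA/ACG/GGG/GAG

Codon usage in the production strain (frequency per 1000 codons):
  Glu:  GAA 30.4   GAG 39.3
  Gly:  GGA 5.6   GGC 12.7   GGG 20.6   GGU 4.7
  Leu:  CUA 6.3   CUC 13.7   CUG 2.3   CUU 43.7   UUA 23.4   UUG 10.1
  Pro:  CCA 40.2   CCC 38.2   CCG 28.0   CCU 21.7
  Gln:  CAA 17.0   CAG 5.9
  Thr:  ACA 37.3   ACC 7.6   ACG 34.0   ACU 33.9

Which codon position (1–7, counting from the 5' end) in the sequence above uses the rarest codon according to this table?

3

Codon 1 CUU (Leu): 43.7 per 1000.
Codon 2 CCU (Pro): 21.7 per 1000.
Codon 3 CAA (Gln): 17.0 per 1000.
Codon 4 UUA (Leu): 23.4 per 1000.
Codon 5 ACG (Thr): 34.0 per 1000.
Codon 6 GGG (Gly): 20.6 per 1000.
Codon 7 GAG (Glu): 39.3 per 1000.
Lowest frequency is 17.0 at codon 3.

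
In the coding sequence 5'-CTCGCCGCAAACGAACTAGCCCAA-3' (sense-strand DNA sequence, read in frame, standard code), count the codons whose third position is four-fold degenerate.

5

Codon 1 CTC (Leu): third position 4-fold.
Codon 2 GCC (Ala): third position 4-fold.
Codon 3 GCA (Ala): third position 4-fold.
Codon 4 AAC (Asn): third position 2-fold.
Codon 5 GAA (Glu): third position 2-fold.
Codon 6 CTA (Leu): third position 4-fold.
Codon 7 GCC (Ala): third position 4-fold.
Codon 8 CAA (Gln): third position 2-fold.
Four-fold degenerate third positions: 5.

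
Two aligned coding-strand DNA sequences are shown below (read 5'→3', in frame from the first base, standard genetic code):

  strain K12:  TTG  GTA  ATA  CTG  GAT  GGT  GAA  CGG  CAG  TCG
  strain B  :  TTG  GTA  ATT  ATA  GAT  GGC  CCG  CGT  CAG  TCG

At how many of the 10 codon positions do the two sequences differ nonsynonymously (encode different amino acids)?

2

Codon 1: TTG Leu / TTG Leu — identical.
Codon 2: GTA Val / GTA Val — identical.
Codon 3: ATA Ile / ATT Ile — synonymous.
Codon 4: CTG Leu / ATA Ile — nonsynonymous.
Codon 5: GAT Asp / GAT Asp — identical.
Codon 6: GGT Gly / GGC Gly — synonymous.
Codon 7: GAA Glu / CCG Pro — nonsynonymous.
Codon 8: CGG Arg / CGT Arg — synonymous.
Codon 9: CAG Gln / CAG Gln — identical.
Codon 10: TCG Ser / TCG Ser — identical.
Nonsynonymous differences: 2.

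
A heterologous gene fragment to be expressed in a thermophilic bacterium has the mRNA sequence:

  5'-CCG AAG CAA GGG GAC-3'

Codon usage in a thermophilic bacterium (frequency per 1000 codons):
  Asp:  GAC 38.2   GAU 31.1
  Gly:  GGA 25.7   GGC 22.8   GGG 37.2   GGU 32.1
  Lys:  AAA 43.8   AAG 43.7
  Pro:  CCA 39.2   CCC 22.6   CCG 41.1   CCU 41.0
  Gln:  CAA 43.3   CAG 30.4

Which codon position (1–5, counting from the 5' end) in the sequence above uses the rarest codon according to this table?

Codon 1 CCG (Pro): 41.1 per 1000.
Codon 2 AAG (Lys): 43.7 per 1000.
Codon 3 CAA (Gln): 43.3 per 1000.
Codon 4 GGG (Gly): 37.2 per 1000.
Codon 5 GAC (Asp): 38.2 per 1000.
Lowest frequency is 37.2 at codon 4.

4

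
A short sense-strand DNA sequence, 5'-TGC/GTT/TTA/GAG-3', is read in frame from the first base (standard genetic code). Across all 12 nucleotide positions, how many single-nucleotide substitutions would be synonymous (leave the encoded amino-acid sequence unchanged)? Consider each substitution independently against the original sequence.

Codon 1 (TGC, Cys): 1 synonymous substitution.
Codon 2 (GTT, Val): 3 synonymous substitutions.
Codon 3 (TTA, Leu): 2 synonymous substitutions.
Codon 4 (GAG, Glu): 1 synonymous substitution.
Total: 1 + 3 + 2 + 1 = 7.

7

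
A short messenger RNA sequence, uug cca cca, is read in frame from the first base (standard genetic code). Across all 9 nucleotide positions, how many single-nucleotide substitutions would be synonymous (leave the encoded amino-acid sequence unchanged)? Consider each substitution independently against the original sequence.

8

Codon 1 (UUG, Leu): 2 synonymous substitutions.
Codon 2 (CCA, Pro): 3 synonymous substitutions.
Codon 3 (CCA, Pro): 3 synonymous substitutions.
Total: 2 + 3 + 3 = 8.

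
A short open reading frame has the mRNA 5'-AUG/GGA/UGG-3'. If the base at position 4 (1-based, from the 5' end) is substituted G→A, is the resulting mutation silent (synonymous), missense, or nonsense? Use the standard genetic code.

missense

Position 4 falls in codon 2: GGA → Gly.
After the substitution the codon is AGA → Arg.
Gly ≠ Arg, so this is a missense mutation.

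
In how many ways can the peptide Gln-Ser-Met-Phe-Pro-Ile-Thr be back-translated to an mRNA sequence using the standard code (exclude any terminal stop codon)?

1152

Gln: 2 codons.
Ser: 6 codons.
Met: 1 codon.
Phe: 2 codons.
Pro: 4 codons.
Ile: 3 codons.
Thr: 4 codons.
2 × 6 × 1 × 2 × 4 × 3 × 4 = 1152.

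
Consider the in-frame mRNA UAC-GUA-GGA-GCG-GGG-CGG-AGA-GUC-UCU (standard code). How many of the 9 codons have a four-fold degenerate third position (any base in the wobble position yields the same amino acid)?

7

Codon 1 UAC (Tyr): third position 2-fold.
Codon 2 GUA (Val): third position 4-fold.
Codon 3 GGA (Gly): third position 4-fold.
Codon 4 GCG (Ala): third position 4-fold.
Codon 5 GGG (Gly): third position 4-fold.
Codon 6 CGG (Arg): third position 4-fold.
Codon 7 AGA (Arg): third position 2-fold.
Codon 8 GUC (Val): third position 4-fold.
Codon 9 UCU (Ser): third position 4-fold.
Four-fold degenerate third positions: 7.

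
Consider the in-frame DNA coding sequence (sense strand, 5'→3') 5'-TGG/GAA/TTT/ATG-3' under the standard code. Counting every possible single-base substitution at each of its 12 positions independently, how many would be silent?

Codon 1 (TGG, Trp): 0 synonymous substitutions.
Codon 2 (GAA, Glu): 1 synonymous substitution.
Codon 3 (TTT, Phe): 1 synonymous substitution.
Codon 4 (ATG, Met): 0 synonymous substitutions.
Total: 0 + 1 + 1 + 0 = 2.

2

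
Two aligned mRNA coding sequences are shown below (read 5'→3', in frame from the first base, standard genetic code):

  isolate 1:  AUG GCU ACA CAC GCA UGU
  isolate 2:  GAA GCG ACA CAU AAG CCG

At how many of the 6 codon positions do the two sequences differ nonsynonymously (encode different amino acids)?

Codon 1: AUG Met / GAA Glu — nonsynonymous.
Codon 2: GCU Ala / GCG Ala — synonymous.
Codon 3: ACA Thr / ACA Thr — identical.
Codon 4: CAC His / CAU His — synonymous.
Codon 5: GCA Ala / AAG Lys — nonsynonymous.
Codon 6: UGU Cys / CCG Pro — nonsynonymous.
Nonsynonymous differences: 3.

3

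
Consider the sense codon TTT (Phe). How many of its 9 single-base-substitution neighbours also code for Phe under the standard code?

Position 1: none → 0 synonymous.
Position 2: none → 0 synonymous.
Position 3: TTC → 1 synonymous.
Total: 0 + 0 + 1 = 1.

1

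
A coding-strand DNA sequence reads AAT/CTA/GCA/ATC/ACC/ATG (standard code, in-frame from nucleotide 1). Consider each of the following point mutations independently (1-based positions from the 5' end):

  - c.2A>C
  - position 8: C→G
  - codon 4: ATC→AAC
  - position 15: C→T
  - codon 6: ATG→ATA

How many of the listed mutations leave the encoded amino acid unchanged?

Codon 1: AAT (Asn) → ACT (Thr) — missense.
Codon 3: GCA (Ala) → GGA (Gly) — missense.
Codon 4: ATC (Ile) → AAC (Asn) — missense.
Codon 5: ACC (Thr) → ACT (Thr) — synonymous.
Codon 6: ATG (Met) → ATA (Ile) — missense.
Synonymous: 1 of 5.

1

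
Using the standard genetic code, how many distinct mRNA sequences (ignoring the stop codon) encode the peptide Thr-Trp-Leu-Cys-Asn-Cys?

Thr: 4 codons.
Trp: 1 codon.
Leu: 6 codons.
Cys: 2 codons.
Asn: 2 codons.
Cys: 2 codons.
4 × 1 × 6 × 2 × 2 × 2 = 192.

192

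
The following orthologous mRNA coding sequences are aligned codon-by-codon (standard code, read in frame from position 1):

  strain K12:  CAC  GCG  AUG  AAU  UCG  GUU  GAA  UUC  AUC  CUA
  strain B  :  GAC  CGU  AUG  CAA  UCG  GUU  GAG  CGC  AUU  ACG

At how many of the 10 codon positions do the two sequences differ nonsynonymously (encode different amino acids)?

5

Codon 1: CAC His / GAC Asp — nonsynonymous.
Codon 2: GCG Ala / CGU Arg — nonsynonymous.
Codon 3: AUG Met / AUG Met — identical.
Codon 4: AAU Asn / CAA Gln — nonsynonymous.
Codon 5: UCG Ser / UCG Ser — identical.
Codon 6: GUU Val / GUU Val — identical.
Codon 7: GAA Glu / GAG Glu — synonymous.
Codon 8: UUC Phe / CGC Arg — nonsynonymous.
Codon 9: AUC Ile / AUU Ile — synonymous.
Codon 10: CUA Leu / ACG Thr — nonsynonymous.
Nonsynonymous differences: 5.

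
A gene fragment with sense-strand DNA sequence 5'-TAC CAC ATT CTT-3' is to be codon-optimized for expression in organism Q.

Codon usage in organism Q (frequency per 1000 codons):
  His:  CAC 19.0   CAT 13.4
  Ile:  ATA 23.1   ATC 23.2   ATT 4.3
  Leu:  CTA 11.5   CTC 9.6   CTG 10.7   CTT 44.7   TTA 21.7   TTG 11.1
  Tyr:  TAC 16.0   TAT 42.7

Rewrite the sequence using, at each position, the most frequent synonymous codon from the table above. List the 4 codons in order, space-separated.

TAT CAC ATC CTT

Codon 1 (Tyr): best is TAT at 42.7.
Codon 2 (His): best is CAC at 19.0.
Codon 3 (Ile): best is ATC at 23.2.
Codon 4 (Leu): best is CTT at 44.7.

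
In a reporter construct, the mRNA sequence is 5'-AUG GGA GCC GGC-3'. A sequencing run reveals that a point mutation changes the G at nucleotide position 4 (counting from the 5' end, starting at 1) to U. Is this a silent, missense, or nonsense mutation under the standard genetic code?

Position 4 falls in codon 2: GGA → Gly.
After the substitution the codon is UGA → Stop.
The new codon is a stop codon, so this is a nonsense mutation.

nonsense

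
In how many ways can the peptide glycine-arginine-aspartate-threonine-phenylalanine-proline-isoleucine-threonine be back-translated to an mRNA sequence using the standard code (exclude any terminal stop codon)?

Gly: 4 codons.
Arg: 6 codons.
Asp: 2 codons.
Thr: 4 codons.
Phe: 2 codons.
Pro: 4 codons.
Ile: 3 codons.
Thr: 4 codons.
4 × 6 × 2 × 4 × 2 × 4 × 3 × 4 = 18432.

18432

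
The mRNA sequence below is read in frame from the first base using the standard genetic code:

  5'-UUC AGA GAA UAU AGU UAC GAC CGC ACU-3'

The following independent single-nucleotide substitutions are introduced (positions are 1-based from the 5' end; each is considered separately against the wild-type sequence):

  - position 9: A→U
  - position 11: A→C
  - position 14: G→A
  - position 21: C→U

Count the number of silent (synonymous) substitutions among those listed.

Codon 3: GAA (Glu) → GAU (Asp) — missense.
Codon 4: UAU (Tyr) → UCU (Ser) — missense.
Codon 5: AGU (Ser) → AAU (Asn) — missense.
Codon 7: GAC (Asp) → GAU (Asp) — synonymous.
Synonymous: 1 of 4.

1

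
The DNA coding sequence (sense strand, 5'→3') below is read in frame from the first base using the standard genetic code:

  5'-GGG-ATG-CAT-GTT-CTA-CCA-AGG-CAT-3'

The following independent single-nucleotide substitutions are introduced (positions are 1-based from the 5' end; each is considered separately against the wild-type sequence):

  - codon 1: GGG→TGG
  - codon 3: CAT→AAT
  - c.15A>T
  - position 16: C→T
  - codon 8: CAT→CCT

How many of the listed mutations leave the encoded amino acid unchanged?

1

Codon 1: GGG (Gly) → TGG (Trp) — missense.
Codon 3: CAT (His) → AAT (Asn) — missense.
Codon 5: CTA (Leu) → CTT (Leu) — synonymous.
Codon 6: CCA (Pro) → TCA (Ser) — missense.
Codon 8: CAT (His) → CCT (Pro) — missense.
Synonymous: 1 of 5.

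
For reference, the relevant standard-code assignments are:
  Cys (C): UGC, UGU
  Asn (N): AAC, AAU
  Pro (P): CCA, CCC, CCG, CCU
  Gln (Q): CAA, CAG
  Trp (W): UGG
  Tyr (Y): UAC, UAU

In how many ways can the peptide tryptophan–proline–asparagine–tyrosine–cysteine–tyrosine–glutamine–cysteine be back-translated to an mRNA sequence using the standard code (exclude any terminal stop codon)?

Trp: 1 codon.
Pro: 4 codons.
Asn: 2 codons.
Tyr: 2 codons.
Cys: 2 codons.
Tyr: 2 codons.
Gln: 2 codons.
Cys: 2 codons.
1 × 4 × 2 × 2 × 2 × 2 × 2 × 2 = 256.

256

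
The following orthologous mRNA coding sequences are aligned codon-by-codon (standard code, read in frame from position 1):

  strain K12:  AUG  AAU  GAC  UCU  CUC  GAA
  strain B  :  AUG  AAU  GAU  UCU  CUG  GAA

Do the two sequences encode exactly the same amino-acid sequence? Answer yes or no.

yes

Codon 1: AUG Met / AUG Met — identical.
Codon 2: AAU Asn / AAU Asn — identical.
Codon 3: GAC Asp / GAU Asp — synonymous.
Codon 4: UCU Ser / UCU Ser — identical.
Codon 5: CUC Leu / CUG Leu — synonymous.
Codon 6: GAA Glu / GAA Glu — identical.
Nonsynonymous differences: 0 → same protein.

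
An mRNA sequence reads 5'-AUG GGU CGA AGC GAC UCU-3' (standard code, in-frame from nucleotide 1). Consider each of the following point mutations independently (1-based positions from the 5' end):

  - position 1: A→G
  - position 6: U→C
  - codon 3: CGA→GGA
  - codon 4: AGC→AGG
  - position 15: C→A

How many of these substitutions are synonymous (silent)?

Codon 1: AUG (Met) → GUG (Val) — missense.
Codon 2: GGU (Gly) → GGC (Gly) — synonymous.
Codon 3: CGA (Arg) → GGA (Gly) — missense.
Codon 4: AGC (Ser) → AGG (Arg) — missense.
Codon 5: GAC (Asp) → GAA (Glu) — missense.
Synonymous: 1 of 5.

1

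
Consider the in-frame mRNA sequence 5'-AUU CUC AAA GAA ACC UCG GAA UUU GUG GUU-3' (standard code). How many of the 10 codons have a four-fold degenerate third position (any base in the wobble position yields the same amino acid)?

5

Codon 1 AUU (Ile): third position 3-fold.
Codon 2 CUC (Leu): third position 4-fold.
Codon 3 AAA (Lys): third position 2-fold.
Codon 4 GAA (Glu): third position 2-fold.
Codon 5 ACC (Thr): third position 4-fold.
Codon 6 UCG (Ser): third position 4-fold.
Codon 7 GAA (Glu): third position 2-fold.
Codon 8 UUU (Phe): third position 2-fold.
Codon 9 GUG (Val): third position 4-fold.
Codon 10 GUU (Val): third position 4-fold.
Four-fold degenerate third positions: 5.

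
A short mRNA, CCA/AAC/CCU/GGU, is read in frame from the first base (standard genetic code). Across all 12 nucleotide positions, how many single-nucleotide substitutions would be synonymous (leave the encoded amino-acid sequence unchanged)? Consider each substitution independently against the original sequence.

Codon 1 (CCA, Pro): 3 synonymous substitutions.
Codon 2 (AAC, Asn): 1 synonymous substitution.
Codon 3 (CCU, Pro): 3 synonymous substitutions.
Codon 4 (GGU, Gly): 3 synonymous substitutions.
Total: 3 + 1 + 3 + 3 = 10.

10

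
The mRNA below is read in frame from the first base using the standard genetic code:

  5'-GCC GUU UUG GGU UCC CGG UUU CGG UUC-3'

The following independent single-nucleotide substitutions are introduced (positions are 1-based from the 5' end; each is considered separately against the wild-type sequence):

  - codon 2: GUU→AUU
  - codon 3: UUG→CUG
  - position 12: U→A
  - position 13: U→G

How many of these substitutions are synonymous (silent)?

2

Codon 2: GUU (Val) → AUU (Ile) — missense.
Codon 3: UUG (Leu) → CUG (Leu) — synonymous.
Codon 4: GGU (Gly) → GGA (Gly) — synonymous.
Codon 5: UCC (Ser) → GCC (Ala) — missense.
Synonymous: 2 of 4.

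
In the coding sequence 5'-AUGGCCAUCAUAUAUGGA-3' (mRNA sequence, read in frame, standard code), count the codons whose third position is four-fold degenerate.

Codon 1 AUG (Met): third position 1-fold.
Codon 2 GCC (Ala): third position 4-fold.
Codon 3 AUC (Ile): third position 3-fold.
Codon 4 AUA (Ile): third position 3-fold.
Codon 5 UAU (Tyr): third position 2-fold.
Codon 6 GGA (Gly): third position 4-fold.
Four-fold degenerate third positions: 2.

2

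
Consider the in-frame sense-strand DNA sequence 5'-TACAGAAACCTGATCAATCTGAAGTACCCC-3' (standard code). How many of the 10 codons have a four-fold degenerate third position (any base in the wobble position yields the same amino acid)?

Codon 1 TAC (Tyr): third position 2-fold.
Codon 2 AGA (Arg): third position 2-fold.
Codon 3 AAC (Asn): third position 2-fold.
Codon 4 CTG (Leu): third position 4-fold.
Codon 5 ATC (Ile): third position 3-fold.
Codon 6 AAT (Asn): third position 2-fold.
Codon 7 CTG (Leu): third position 4-fold.
Codon 8 AAG (Lys): third position 2-fold.
Codon 9 TAC (Tyr): third position 2-fold.
Codon 10 CCC (Pro): third position 4-fold.
Four-fold degenerate third positions: 3.

3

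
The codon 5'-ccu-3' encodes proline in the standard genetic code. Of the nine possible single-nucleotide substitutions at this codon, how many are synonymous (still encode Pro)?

3

Position 1: none → 0 synonymous.
Position 2: none → 0 synonymous.
Position 3: CCC, CCA, CCG → 3 synonymous.
Total: 0 + 0 + 3 = 3.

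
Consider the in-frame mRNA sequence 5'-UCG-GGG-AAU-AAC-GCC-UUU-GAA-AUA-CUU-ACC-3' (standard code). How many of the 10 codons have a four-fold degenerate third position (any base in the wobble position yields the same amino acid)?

Codon 1 UCG (Ser): third position 4-fold.
Codon 2 GGG (Gly): third position 4-fold.
Codon 3 AAU (Asn): third position 2-fold.
Codon 4 AAC (Asn): third position 2-fold.
Codon 5 GCC (Ala): third position 4-fold.
Codon 6 UUU (Phe): third position 2-fold.
Codon 7 GAA (Glu): third position 2-fold.
Codon 8 AUA (Ile): third position 3-fold.
Codon 9 CUU (Leu): third position 4-fold.
Codon 10 ACC (Thr): third position 4-fold.
Four-fold degenerate third positions: 5.

5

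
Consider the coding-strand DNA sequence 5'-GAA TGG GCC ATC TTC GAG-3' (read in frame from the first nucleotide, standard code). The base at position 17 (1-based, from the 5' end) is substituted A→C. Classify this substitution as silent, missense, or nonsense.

missense

Position 17 falls in codon 6: GAG → Glu.
After the substitution the codon is GCG → Ala.
Glu ≠ Ala, so this is a missense mutation.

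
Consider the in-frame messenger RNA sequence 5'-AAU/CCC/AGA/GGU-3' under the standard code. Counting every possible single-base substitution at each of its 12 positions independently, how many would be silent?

9

Codon 1 (AAU, Asn): 1 synonymous substitution.
Codon 2 (CCC, Pro): 3 synonymous substitutions.
Codon 3 (AGA, Arg): 2 synonymous substitutions.
Codon 4 (GGU, Gly): 3 synonymous substitutions.
Total: 1 + 3 + 2 + 3 = 9.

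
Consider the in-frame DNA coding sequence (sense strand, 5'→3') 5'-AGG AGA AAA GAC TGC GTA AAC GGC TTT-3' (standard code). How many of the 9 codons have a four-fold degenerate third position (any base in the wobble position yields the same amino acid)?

Codon 1 AGG (Arg): third position 2-fold.
Codon 2 AGA (Arg): third position 2-fold.
Codon 3 AAA (Lys): third position 2-fold.
Codon 4 GAC (Asp): third position 2-fold.
Codon 5 TGC (Cys): third position 2-fold.
Codon 6 GTA (Val): third position 4-fold.
Codon 7 AAC (Asn): third position 2-fold.
Codon 8 GGC (Gly): third position 4-fold.
Codon 9 TTT (Phe): third position 2-fold.
Four-fold degenerate third positions: 2.

2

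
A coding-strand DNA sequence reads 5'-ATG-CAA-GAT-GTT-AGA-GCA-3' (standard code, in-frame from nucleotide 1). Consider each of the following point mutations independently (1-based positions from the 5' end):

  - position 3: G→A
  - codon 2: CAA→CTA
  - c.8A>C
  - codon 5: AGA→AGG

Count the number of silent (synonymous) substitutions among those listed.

Codon 1: ATG (Met) → ATA (Ile) — missense.
Codon 2: CAA (Gln) → CTA (Leu) — missense.
Codon 3: GAT (Asp) → GCT (Ala) — missense.
Codon 5: AGA (Arg) → AGG (Arg) — synonymous.
Synonymous: 1 of 4.

1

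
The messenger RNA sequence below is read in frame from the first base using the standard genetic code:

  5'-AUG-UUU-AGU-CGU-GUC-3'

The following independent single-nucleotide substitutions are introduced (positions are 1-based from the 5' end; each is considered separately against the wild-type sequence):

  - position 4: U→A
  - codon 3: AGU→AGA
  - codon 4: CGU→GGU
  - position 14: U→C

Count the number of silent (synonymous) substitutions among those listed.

Codon 2: UUU (Phe) → AUU (Ile) — missense.
Codon 3: AGU (Ser) → AGA (Arg) — missense.
Codon 4: CGU (Arg) → GGU (Gly) — missense.
Codon 5: GUC (Val) → GCC (Ala) — missense.
Synonymous: 0 of 4.

0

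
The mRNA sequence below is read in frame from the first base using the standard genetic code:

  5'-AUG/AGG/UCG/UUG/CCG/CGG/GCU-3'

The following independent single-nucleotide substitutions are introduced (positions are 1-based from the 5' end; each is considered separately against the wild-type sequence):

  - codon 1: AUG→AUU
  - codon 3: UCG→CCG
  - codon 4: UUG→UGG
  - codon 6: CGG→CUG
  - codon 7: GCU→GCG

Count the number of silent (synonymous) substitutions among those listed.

1

Codon 1: AUG (Met) → AUU (Ile) — missense.
Codon 3: UCG (Ser) → CCG (Pro) — missense.
Codon 4: UUG (Leu) → UGG (Trp) — missense.
Codon 6: CGG (Arg) → CUG (Leu) — missense.
Codon 7: GCU (Ala) → GCG (Ala) — synonymous.
Synonymous: 1 of 5.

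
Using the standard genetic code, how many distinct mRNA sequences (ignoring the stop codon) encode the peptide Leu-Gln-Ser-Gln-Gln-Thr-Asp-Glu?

4608

Leu: 6 codons.
Gln: 2 codons.
Ser: 6 codons.
Gln: 2 codons.
Gln: 2 codons.
Thr: 4 codons.
Asp: 2 codons.
Glu: 2 codons.
6 × 2 × 6 × 2 × 2 × 4 × 2 × 2 = 4608.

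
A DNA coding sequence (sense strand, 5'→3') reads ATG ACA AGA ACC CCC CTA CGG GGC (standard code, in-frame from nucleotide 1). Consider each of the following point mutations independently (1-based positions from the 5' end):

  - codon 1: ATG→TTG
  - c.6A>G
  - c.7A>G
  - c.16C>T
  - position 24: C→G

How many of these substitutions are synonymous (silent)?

3

Codon 1: ATG (Met) → TTG (Leu) — missense.
Codon 2: ACA (Thr) → ACG (Thr) — synonymous.
Codon 3: AGA (Arg) → GGA (Gly) — missense.
Codon 6: CTA (Leu) → TTA (Leu) — synonymous.
Codon 8: GGC (Gly) → GGG (Gly) — synonymous.
Synonymous: 3 of 5.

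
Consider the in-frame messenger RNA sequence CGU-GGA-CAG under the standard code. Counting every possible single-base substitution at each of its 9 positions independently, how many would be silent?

Codon 1 (CGU, Arg): 3 synonymous substitutions.
Codon 2 (GGA, Gly): 3 synonymous substitutions.
Codon 3 (CAG, Gln): 1 synonymous substitution.
Total: 3 + 3 + 1 = 7.

7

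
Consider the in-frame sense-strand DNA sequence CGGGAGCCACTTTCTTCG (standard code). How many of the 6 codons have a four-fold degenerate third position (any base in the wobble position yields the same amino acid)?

Codon 1 CGG (Arg): third position 4-fold.
Codon 2 GAG (Glu): third position 2-fold.
Codon 3 CCA (Pro): third position 4-fold.
Codon 4 CTT (Leu): third position 4-fold.
Codon 5 TCT (Ser): third position 4-fold.
Codon 6 TCG (Ser): third position 4-fold.
Four-fold degenerate third positions: 5.

5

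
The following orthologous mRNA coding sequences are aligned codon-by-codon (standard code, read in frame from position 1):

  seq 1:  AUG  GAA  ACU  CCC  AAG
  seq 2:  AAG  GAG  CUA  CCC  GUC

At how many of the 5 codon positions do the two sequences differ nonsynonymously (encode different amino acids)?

3

Codon 1: AUG Met / AAG Lys — nonsynonymous.
Codon 2: GAA Glu / GAG Glu — synonymous.
Codon 3: ACU Thr / CUA Leu — nonsynonymous.
Codon 4: CCC Pro / CCC Pro — identical.
Codon 5: AAG Lys / GUC Val — nonsynonymous.
Nonsynonymous differences: 3.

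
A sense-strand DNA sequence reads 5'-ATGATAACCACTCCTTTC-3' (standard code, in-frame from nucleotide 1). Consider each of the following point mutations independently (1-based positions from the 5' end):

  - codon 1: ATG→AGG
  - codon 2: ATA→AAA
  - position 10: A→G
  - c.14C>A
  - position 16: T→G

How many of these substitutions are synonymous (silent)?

Codon 1: ATG (Met) → AGG (Arg) — missense.
Codon 2: ATA (Ile) → AAA (Lys) — missense.
Codon 4: ACT (Thr) → GCT (Ala) — missense.
Codon 5: CCT (Pro) → CAT (His) — missense.
Codon 6: TTC (Phe) → GTC (Val) — missense.
Synonymous: 0 of 5.

0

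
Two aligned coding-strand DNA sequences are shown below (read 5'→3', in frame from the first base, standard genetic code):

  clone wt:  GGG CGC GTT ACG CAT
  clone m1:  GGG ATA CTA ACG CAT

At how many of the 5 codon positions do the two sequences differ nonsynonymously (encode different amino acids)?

2

Codon 1: GGG Gly / GGG Gly — identical.
Codon 2: CGC Arg / ATA Ile — nonsynonymous.
Codon 3: GTT Val / CTA Leu — nonsynonymous.
Codon 4: ACG Thr / ACG Thr — identical.
Codon 5: CAT His / CAT His — identical.
Nonsynonymous differences: 2.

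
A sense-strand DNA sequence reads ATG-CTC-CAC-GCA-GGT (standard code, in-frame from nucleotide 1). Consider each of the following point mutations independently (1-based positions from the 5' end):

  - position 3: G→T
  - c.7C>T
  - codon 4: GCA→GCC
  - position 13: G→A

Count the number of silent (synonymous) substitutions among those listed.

Codon 1: ATG (Met) → ATT (Ile) — missense.
Codon 3: CAC (His) → TAC (Tyr) — missense.
Codon 4: GCA (Ala) → GCC (Ala) — synonymous.
Codon 5: GGT (Gly) → AGT (Ser) — missense.
Synonymous: 1 of 4.

1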